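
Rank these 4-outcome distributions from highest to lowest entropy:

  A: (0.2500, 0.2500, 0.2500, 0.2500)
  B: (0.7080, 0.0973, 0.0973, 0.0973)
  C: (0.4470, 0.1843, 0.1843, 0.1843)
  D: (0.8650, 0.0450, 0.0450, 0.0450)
A > C > B > D

Key insight: Entropy is maximized by uniform distributions and minimized by concentrated distributions.

Entropies:
  H(A) = 2.0000 bits
  H(B) = 1.3341 bits
  H(C) = 1.8684 bits
  H(D) = 0.7850 bits

Ranking: A > C > B > D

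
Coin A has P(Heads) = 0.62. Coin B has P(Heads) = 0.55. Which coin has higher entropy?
B

For binary distributions, entropy is maximized at p=0.5 and decreases as p moves toward 0 or 1.

H(A) = H(0.62) = 0.9580 bits
H(B) = H(0.55) = 0.9928 bits

Distribution B (p=0.55) is closer to uniform (p=0.5), so it has higher entropy.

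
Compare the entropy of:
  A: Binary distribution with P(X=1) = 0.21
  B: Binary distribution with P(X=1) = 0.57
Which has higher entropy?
B

For binary distributions, entropy is maximized at p=0.5 and decreases as p moves toward 0 or 1.

H(A) = H(0.21) = 0.7415 bits
H(B) = H(0.57) = 0.9858 bits

Distribution B (p=0.57) is closer to uniform (p=0.5), so it has higher entropy.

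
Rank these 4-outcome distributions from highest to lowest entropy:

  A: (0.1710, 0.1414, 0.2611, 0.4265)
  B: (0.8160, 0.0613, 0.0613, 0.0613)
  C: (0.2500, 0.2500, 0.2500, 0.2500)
C > A > B

Key insight: Entropy is maximized by uniform distributions and minimized by concentrated distributions.

- Uniform distributions have maximum entropy log₂(4) = 2.0000 bits
- The more "peaked" or concentrated a distribution, the lower its entropy

Entropies:
  H(A) = 1.8649 bits
  H(B) = 0.9804 bits
  H(C) = 2.0000 bits

Ranking: C > A > B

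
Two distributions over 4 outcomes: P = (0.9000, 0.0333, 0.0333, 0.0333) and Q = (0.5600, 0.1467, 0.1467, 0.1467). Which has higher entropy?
Q

P is highly concentrated on one outcome (90%), making it nearly deterministic. Q spreads its mass more evenly (max 56%). The more spread-out distribution has higher entropy: H(P) ≈ 0.627 bits, H(Q) ≈ 1.687 bits.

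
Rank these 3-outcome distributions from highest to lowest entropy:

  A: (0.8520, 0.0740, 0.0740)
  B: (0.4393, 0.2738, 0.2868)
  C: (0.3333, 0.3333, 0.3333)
C > B > A

Key insight: Entropy is maximized by uniform distributions and minimized by concentrated distributions.

- Uniform distributions have maximum entropy log₂(3) = 1.5850 bits
- The more "peaked" or concentrated a distribution, the lower its entropy

Entropies:
  H(A) = 0.7528 bits
  H(B) = 1.5498 bits
  H(C) = 1.5850 bits

Ranking: C > B > A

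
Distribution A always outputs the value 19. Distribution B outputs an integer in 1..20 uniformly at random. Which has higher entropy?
B

A is deterministic, so H(A) = 0. B is uniform over 20 outcomes, so H(B) = log₂(20) = 4.322 bits. Any distribution with genuine randomness has higher entropy than a deterministic one.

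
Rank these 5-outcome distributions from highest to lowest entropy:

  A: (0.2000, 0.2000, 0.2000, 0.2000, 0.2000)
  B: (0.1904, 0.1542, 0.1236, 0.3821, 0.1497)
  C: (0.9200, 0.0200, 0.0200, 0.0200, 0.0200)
A > B > C

Key insight: Entropy is maximized by uniform distributions and minimized by concentrated distributions.

- Uniform distributions have maximum entropy log₂(5) = 2.3219 bits
- The more "peaked" or concentrated a distribution, the lower its entropy

Entropies:
  H(A) = 2.3219 bits
  H(B) = 2.1849 bits
  H(C) = 0.5622 bits

Ranking: A > B > C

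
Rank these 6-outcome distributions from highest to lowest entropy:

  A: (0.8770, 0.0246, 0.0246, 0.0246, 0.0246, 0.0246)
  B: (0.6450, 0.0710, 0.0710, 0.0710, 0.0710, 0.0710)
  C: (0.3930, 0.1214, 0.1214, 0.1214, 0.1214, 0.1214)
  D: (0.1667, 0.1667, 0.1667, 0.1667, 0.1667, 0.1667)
D > C > B > A

Key insight: Entropy is maximized by uniform distributions and minimized by concentrated distributions.

Entropies:
  H(A) = 0.8235 bits
  H(B) = 1.7627 bits
  H(C) = 2.3761 bits
  H(D) = 2.5850 bits

Ranking: D > C > B > A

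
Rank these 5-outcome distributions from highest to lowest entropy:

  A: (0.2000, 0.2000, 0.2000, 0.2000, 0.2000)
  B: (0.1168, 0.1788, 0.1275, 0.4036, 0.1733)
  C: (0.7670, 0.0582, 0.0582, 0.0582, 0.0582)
A > B > C

Key insight: Entropy is maximized by uniform distributions and minimized by concentrated distributions.

- Uniform distributions have maximum entropy log₂(5) = 2.3219 bits
- The more "peaked" or concentrated a distribution, the lower its entropy

Entropies:
  H(A) = 2.3219 bits
  H(B) = 2.1513 bits
  H(C) = 1.2492 bits

Ranking: A > B > C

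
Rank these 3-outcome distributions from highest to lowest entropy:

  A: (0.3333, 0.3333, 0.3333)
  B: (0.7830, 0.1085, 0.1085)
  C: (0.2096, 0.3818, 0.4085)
A > C > B

Key insight: Entropy is maximized by uniform distributions and minimized by concentrated distributions.

- Uniform distributions have maximum entropy log₂(3) = 1.5850 bits
- The more "peaked" or concentrated a distribution, the lower its entropy

Entropies:
  H(A) = 1.5850 bits
  H(B) = 0.9717 bits
  H(C) = 1.5305 bits

Ranking: A > C > B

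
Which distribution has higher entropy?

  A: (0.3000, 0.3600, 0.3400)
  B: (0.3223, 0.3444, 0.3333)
B

Both distributions are close to uniform, making this a harder comparison.

H(A) = 1.5809 bits
H(B) = 1.5844 bits

The distribution closer to uniform has higher entropy.
Answer: B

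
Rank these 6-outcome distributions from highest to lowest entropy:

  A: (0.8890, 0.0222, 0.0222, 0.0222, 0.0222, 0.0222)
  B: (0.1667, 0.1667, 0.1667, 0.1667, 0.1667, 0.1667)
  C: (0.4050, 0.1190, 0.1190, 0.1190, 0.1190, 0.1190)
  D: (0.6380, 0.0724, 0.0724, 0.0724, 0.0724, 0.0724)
B > C > D > A

Key insight: Entropy is maximized by uniform distributions and minimized by concentrated distributions.

Entropies:
  H(A) = 0.7607 bits
  H(B) = 2.5850 bits
  H(C) = 2.3553 bits
  H(D) = 1.7849 bits

Ranking: B > C > D > A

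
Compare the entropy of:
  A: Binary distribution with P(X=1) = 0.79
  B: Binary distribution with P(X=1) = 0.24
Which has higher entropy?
B

For binary distributions, entropy is maximized at p=0.5 and decreases as p moves toward 0 or 1.

H(A) = H(0.79) = 0.7415 bits
H(B) = H(0.24) = 0.7950 bits

Distribution B (p=0.24) is closer to uniform (p=0.5), so it has higher entropy.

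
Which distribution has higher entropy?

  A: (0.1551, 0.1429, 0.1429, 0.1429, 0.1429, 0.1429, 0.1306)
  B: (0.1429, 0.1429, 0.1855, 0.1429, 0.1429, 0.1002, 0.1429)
A

Both distributions are close to uniform, making this a harder comparison.

H(A) = 2.8058 bits
H(B) = 2.7887 bits

The distribution closer to uniform has higher entropy.
Answer: A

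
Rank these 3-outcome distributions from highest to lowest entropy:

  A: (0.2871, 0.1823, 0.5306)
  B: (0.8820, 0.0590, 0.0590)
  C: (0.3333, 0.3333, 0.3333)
C > A > B

Key insight: Entropy is maximized by uniform distributions and minimized by concentrated distributions.

- Uniform distributions have maximum entropy log₂(3) = 1.5850 bits
- The more "peaked" or concentrated a distribution, the lower its entropy

Entropies:
  H(A) = 1.4497 bits
  H(B) = 0.6416 bits
  H(C) = 1.5850 bits

Ranking: C > A > B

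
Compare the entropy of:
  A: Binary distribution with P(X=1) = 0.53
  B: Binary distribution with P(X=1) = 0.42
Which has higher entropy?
A

For binary distributions, entropy is maximized at p=0.5 and decreases as p moves toward 0 or 1.

H(A) = H(0.53) = 0.9974 bits
H(B) = H(0.42) = 0.9815 bits

Distribution A (p=0.53) is closer to uniform (p=0.5), so it has higher entropy.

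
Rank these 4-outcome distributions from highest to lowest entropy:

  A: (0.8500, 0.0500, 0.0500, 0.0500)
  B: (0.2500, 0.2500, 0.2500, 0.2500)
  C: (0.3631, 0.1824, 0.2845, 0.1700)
B > C > A

Key insight: Entropy is maximized by uniform distributions and minimized by concentrated distributions.

- Uniform distributions have maximum entropy log₂(4) = 2.0000 bits
- The more "peaked" or concentrated a distribution, the lower its entropy

Entropies:
  H(A) = 0.8476 bits
  H(B) = 2.0000 bits
  H(C) = 1.9290 bits

Ranking: B > C > A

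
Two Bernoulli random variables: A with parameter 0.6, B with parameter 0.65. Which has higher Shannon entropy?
A

For binary distributions, entropy is maximized at p=0.5 and decreases as p moves toward 0 or 1.

H(A) = H(0.6) = 0.9710 bits
H(B) = H(0.65) = 0.9341 bits

Distribution A (p=0.6) is closer to uniform (p=0.5), so it has higher entropy.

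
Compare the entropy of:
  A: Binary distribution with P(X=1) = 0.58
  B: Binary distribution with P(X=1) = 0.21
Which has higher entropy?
A

For binary distributions, entropy is maximized at p=0.5 and decreases as p moves toward 0 or 1.

H(A) = H(0.58) = 0.9815 bits
H(B) = H(0.21) = 0.7415 bits

Distribution A (p=0.58) is closer to uniform (p=0.5), so it has higher entropy.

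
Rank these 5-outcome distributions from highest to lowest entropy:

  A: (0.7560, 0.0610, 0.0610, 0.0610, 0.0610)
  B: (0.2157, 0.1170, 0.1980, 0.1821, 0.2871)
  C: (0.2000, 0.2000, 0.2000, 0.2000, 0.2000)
C > B > A

Key insight: Entropy is maximized by uniform distributions and minimized by concentrated distributions.

- Uniform distributions have maximum entropy log₂(5) = 2.3219 bits
- The more "peaked" or concentrated a distribution, the lower its entropy

Entropies:
  H(A) = 1.2896 bits
  H(B) = 2.2665 bits
  H(C) = 2.3219 bits

Ranking: C > B > A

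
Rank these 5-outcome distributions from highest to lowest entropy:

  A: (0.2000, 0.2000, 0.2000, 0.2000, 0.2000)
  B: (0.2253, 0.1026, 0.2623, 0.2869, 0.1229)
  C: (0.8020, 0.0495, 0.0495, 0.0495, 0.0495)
A > B > C

Key insight: Entropy is maximized by uniform distributions and minimized by concentrated distributions.

- Uniform distributions have maximum entropy log₂(5) = 2.3219 bits
- The more "peaked" or concentrated a distribution, the lower its entropy

Entropies:
  H(A) = 2.3219 bits
  H(B) = 2.2164 bits
  H(C) = 1.1139 bits

Ranking: A > B > C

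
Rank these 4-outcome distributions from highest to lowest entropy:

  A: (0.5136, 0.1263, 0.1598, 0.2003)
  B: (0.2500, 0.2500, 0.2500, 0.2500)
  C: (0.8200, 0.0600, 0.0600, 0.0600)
B > A > C

Key insight: Entropy is maximized by uniform distributions and minimized by concentrated distributions.

- Uniform distributions have maximum entropy log₂(4) = 2.0000 bits
- The more "peaked" or concentrated a distribution, the lower its entropy

Entropies:
  H(A) = 1.7582 bits
  H(B) = 2.0000 bits
  H(C) = 0.9654 bits

Ranking: B > A > C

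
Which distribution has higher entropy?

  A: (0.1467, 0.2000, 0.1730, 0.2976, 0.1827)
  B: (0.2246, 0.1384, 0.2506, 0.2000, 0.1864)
B

Both distributions are close to uniform, making this a harder comparison.

H(A) = 2.2769 bits
H(B) = 2.2952 bits

The distribution closer to uniform has higher entropy.
Answer: B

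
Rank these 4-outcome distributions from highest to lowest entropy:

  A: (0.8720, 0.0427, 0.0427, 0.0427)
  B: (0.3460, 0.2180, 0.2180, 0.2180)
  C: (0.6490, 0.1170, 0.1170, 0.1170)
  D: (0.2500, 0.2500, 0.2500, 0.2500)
D > B > C > A

Key insight: Entropy is maximized by uniform distributions and minimized by concentrated distributions.

Entropies:
  H(A) = 0.7548 bits
  H(B) = 1.9670 bits
  H(C) = 1.4913 bits
  H(D) = 2.0000 bits

Ranking: D > B > C > A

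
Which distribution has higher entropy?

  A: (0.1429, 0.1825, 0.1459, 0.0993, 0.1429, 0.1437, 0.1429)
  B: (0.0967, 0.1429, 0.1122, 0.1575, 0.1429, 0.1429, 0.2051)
A

Both distributions are close to uniform, making this a harder comparison.

H(A) = 2.7893 bits
H(B) = 2.7718 bits

The distribution closer to uniform has higher entropy.
Answer: A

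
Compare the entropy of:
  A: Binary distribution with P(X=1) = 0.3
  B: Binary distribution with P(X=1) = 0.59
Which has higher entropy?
B

For binary distributions, entropy is maximized at p=0.5 and decreases as p moves toward 0 or 1.

H(A) = H(0.3) = 0.8813 bits
H(B) = H(0.59) = 0.9765 bits

Distribution B (p=0.59) is closer to uniform (p=0.5), so it has higher entropy.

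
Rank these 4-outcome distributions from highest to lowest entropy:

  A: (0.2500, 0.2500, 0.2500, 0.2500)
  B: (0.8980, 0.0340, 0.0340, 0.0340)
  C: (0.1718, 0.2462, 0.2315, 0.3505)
A > C > B

Key insight: Entropy is maximized by uniform distributions and minimized by concentrated distributions.

- Uniform distributions have maximum entropy log₂(4) = 2.0000 bits
- The more "peaked" or concentrated a distribution, the lower its entropy

Entropies:
  H(A) = 2.0000 bits
  H(B) = 0.6370 bits
  H(C) = 1.9532 bits

Ranking: A > C > B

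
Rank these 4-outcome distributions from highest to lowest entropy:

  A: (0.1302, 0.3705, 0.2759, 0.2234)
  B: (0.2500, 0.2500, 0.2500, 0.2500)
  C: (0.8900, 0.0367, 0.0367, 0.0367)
B > A > C

Key insight: Entropy is maximized by uniform distributions and minimized by concentrated distributions.

- Uniform distributions have maximum entropy log₂(4) = 2.0000 bits
- The more "peaked" or concentrated a distribution, the lower its entropy

Entropies:
  H(A) = 1.9093 bits
  H(B) = 2.0000 bits
  H(C) = 0.6743 bits

Ranking: B > A > C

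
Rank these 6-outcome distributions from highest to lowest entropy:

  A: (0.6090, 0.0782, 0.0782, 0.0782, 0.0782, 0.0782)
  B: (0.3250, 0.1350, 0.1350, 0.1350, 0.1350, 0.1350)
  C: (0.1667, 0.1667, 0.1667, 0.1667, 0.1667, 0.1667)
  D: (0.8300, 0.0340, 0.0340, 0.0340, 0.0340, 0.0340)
C > B > A > D

Key insight: Entropy is maximized by uniform distributions and minimized by concentrated distributions.

Entropies:
  H(A) = 1.8733 bits
  H(B) = 2.4770 bits
  H(C) = 2.5850 bits
  H(D) = 1.0524 bits

Ranking: C > B > A > D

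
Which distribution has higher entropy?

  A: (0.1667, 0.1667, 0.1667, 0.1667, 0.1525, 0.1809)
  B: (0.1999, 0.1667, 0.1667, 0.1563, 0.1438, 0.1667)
A

Both distributions are close to uniform, making this a harder comparison.

H(A) = 2.5832 bits
H(B) = 2.5776 bits

The distribution closer to uniform has higher entropy.
Answer: A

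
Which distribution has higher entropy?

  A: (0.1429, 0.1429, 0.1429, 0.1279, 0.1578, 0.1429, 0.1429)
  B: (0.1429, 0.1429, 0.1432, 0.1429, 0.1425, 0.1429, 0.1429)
B

Both distributions are close to uniform, making this a harder comparison.

H(A) = 2.8051 bits
H(B) = 2.8074 bits

The distribution closer to uniform has higher entropy.
Answer: B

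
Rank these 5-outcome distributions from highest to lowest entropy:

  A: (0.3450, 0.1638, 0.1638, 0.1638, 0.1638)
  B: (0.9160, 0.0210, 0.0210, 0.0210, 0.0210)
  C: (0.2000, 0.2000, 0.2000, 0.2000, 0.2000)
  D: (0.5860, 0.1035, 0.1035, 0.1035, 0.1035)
C > A > D > B

Key insight: Entropy is maximized by uniform distributions and minimized by concentrated distributions.

Entropies:
  H(A) = 2.2395 bits
  H(B) = 0.5841 bits
  H(C) = 2.3219 bits
  H(D) = 1.8066 bits

Ranking: C > A > D > B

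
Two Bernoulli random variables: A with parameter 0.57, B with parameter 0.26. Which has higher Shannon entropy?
A

For binary distributions, entropy is maximized at p=0.5 and decreases as p moves toward 0 or 1.

H(A) = H(0.57) = 0.9858 bits
H(B) = H(0.26) = 0.8267 bits

Distribution A (p=0.57) is closer to uniform (p=0.5), so it has higher entropy.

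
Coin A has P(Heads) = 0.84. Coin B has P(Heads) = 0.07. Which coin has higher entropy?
A

For binary distributions, entropy is maximized at p=0.5 and decreases as p moves toward 0 or 1.

H(A) = H(0.84) = 0.6343 bits
H(B) = H(0.07) = 0.3659 bits

Distribution A (p=0.84) is closer to uniform (p=0.5), so it has higher entropy.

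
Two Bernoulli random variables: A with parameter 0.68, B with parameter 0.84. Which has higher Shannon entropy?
A

For binary distributions, entropy is maximized at p=0.5 and decreases as p moves toward 0 or 1.

H(A) = H(0.68) = 0.9044 bits
H(B) = H(0.84) = 0.6343 bits

Distribution A (p=0.68) is closer to uniform (p=0.5), so it has higher entropy.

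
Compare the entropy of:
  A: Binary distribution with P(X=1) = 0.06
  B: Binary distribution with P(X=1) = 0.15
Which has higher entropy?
B

For binary distributions, entropy is maximized at p=0.5 and decreases as p moves toward 0 or 1.

H(A) = H(0.06) = 0.3274 bits
H(B) = H(0.15) = 0.6098 bits

Distribution B (p=0.15) is closer to uniform (p=0.5), so it has higher entropy.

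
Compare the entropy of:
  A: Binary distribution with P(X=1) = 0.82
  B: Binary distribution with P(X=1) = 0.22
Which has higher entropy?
B

For binary distributions, entropy is maximized at p=0.5 and decreases as p moves toward 0 or 1.

H(A) = H(0.82) = 0.6801 bits
H(B) = H(0.22) = 0.7602 bits

Distribution B (p=0.22) is closer to uniform (p=0.5), so it has higher entropy.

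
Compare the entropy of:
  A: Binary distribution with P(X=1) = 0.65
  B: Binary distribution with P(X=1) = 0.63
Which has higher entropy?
B

For binary distributions, entropy is maximized at p=0.5 and decreases as p moves toward 0 or 1.

H(A) = H(0.65) = 0.9341 bits
H(B) = H(0.63) = 0.9507 bits

Distribution B (p=0.63) is closer to uniform (p=0.5), so it has higher entropy.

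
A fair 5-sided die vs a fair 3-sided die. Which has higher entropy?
5-sided die

Both are uniform distributions; for uniform over n outcomes, H = log₂(n). H(5-sided) = log₂(5) = 2.322 bits and H(3-sided) = log₂(3) = 1.585 bits. More outcomes in a uniform distribution means higher entropy.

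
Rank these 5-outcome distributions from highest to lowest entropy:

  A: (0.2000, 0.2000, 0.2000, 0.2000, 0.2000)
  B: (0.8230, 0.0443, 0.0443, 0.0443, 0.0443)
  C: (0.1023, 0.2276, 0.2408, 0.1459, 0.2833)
A > C > B

Key insight: Entropy is maximized by uniform distributions and minimized by concentrated distributions.

- Uniform distributions have maximum entropy log₂(5) = 2.3219 bits
- The more "peaked" or concentrated a distribution, the lower its entropy

Entropies:
  H(A) = 2.3219 bits
  H(B) = 1.0275 bits
  H(C) = 2.2379 bits

Ranking: A > C > B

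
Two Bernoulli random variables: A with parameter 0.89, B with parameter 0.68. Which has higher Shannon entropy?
B

For binary distributions, entropy is maximized at p=0.5 and decreases as p moves toward 0 or 1.

H(A) = H(0.89) = 0.4999 bits
H(B) = H(0.68) = 0.9044 bits

Distribution B (p=0.68) is closer to uniform (p=0.5), so it has higher entropy.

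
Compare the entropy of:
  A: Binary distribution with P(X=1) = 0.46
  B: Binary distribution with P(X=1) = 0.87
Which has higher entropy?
A

For binary distributions, entropy is maximized at p=0.5 and decreases as p moves toward 0 or 1.

H(A) = H(0.46) = 0.9954 bits
H(B) = H(0.87) = 0.5574 bits

Distribution A (p=0.46) is closer to uniform (p=0.5), so it has higher entropy.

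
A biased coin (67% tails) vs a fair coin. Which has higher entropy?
Fair coin

The fair coin is uniform (p=0.5), maximizing binary entropy at 1 bit. The biased coin has H(0.67) ≈ 0.915 bits — its outcome is more predictable, so its entropy is lower.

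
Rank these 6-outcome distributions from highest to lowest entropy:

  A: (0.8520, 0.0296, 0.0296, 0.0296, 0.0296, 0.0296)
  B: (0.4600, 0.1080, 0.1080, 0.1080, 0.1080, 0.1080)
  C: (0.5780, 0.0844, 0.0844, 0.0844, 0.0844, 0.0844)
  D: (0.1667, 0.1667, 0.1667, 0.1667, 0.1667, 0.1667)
D > B > C > A

Key insight: Entropy is maximized by uniform distributions and minimized by concentrated distributions.

Entropies:
  H(A) = 0.9485 bits
  H(B) = 2.2492 bits
  H(C) = 1.9622 bits
  H(D) = 2.5850 bits

Ranking: D > B > C > A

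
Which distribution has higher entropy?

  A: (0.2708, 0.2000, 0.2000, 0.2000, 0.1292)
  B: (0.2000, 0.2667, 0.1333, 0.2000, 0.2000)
B

Both distributions are close to uniform, making this a harder comparison.

H(A) = 2.2850 bits
H(B) = 2.2892 bits

The distribution closer to uniform has higher entropy.
Answer: B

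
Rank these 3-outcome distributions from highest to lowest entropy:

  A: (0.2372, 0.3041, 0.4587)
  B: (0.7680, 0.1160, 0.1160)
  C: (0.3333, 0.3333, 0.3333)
C > A > B

Key insight: Entropy is maximized by uniform distributions and minimized by concentrated distributions.

- Uniform distributions have maximum entropy log₂(3) = 1.5850 bits
- The more "peaked" or concentrated a distribution, the lower its entropy

Entropies:
  H(A) = 1.5304 bits
  H(B) = 1.0135 bits
  H(C) = 1.5850 bits

Ranking: C > A > B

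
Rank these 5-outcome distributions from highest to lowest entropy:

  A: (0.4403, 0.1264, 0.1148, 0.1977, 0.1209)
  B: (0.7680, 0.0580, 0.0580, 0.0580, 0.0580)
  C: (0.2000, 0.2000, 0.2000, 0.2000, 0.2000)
C > A > B

Key insight: Entropy is maximized by uniform distributions and minimized by concentrated distributions.

- Uniform distributions have maximum entropy log₂(5) = 2.3219 bits
- The more "peaked" or concentrated a distribution, the lower its entropy

Entropies:
  H(A) = 2.0875 bits
  H(B) = 1.2455 bits
  H(C) = 2.3219 bits

Ranking: C > A > B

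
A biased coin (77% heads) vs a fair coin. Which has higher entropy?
Fair coin

The fair coin is uniform (p=0.5), maximizing binary entropy at 1 bit. The biased coin has H(0.77) ≈ 0.778 bits — its outcome is more predictable, so its entropy is lower.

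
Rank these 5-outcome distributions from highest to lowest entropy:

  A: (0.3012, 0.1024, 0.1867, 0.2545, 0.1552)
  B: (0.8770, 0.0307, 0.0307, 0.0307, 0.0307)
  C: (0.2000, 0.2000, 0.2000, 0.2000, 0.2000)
C > A > B

Key insight: Entropy is maximized by uniform distributions and minimized by concentrated distributions.

- Uniform distributions have maximum entropy log₂(5) = 2.3219 bits
- The more "peaked" or concentrated a distribution, the lower its entropy

Entropies:
  H(A) = 2.2298 bits
  H(B) = 0.7839 bits
  H(C) = 2.3219 bits

Ranking: C > A > B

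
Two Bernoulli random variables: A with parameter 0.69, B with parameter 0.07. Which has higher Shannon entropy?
A

For binary distributions, entropy is maximized at p=0.5 and decreases as p moves toward 0 or 1.

H(A) = H(0.69) = 0.8932 bits
H(B) = H(0.07) = 0.3659 bits

Distribution A (p=0.69) is closer to uniform (p=0.5), so it has higher entropy.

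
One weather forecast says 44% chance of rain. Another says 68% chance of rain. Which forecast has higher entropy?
44% forecast

Treat each forecast as a Bernoulli distribution. Binary entropy is maximized at p=0.5 and falls off symmetrically toward 0 or 1. The 44% forecast is closer to 50%, so it is more uncertain. H(44%) ≈ 0.990 bits, H(68%) ≈ 0.904 bits.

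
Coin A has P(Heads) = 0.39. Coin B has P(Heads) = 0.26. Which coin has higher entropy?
A

For binary distributions, entropy is maximized at p=0.5 and decreases as p moves toward 0 or 1.

H(A) = H(0.39) = 0.9648 bits
H(B) = H(0.26) = 0.8267 bits

Distribution A (p=0.39) is closer to uniform (p=0.5), so it has higher entropy.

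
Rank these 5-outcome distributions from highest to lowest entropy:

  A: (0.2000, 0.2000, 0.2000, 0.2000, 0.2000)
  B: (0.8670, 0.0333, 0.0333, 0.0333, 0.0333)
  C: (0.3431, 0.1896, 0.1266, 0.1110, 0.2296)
A > C > B

Key insight: Entropy is maximized by uniform distributions and minimized by concentrated distributions.

- Uniform distributions have maximum entropy log₂(5) = 2.3219 bits
- The more "peaked" or concentrated a distribution, the lower its entropy

Entropies:
  H(A) = 2.3219 bits
  H(B) = 0.8316 bits
  H(C) = 2.2014 bits

Ranking: A > C > B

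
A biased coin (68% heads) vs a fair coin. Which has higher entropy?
Fair coin

The fair coin is uniform (p=0.5), maximizing binary entropy at 1 bit. The biased coin has H(0.68) ≈ 0.904 bits — its outcome is more predictable, so its entropy is lower.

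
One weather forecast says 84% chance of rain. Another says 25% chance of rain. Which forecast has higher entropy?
25% forecast

Treat each forecast as a Bernoulli distribution. Binary entropy is maximized at p=0.5 and falls off symmetrically toward 0 or 1. The 25% forecast is closer to 50%, so it is more uncertain. H(84%) ≈ 0.634 bits, H(25%) ≈ 0.811 bits.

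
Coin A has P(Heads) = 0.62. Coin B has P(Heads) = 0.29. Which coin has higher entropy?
A

For binary distributions, entropy is maximized at p=0.5 and decreases as p moves toward 0 or 1.

H(A) = H(0.62) = 0.9580 bits
H(B) = H(0.29) = 0.8687 bits

Distribution A (p=0.62) is closer to uniform (p=0.5), so it has higher entropy.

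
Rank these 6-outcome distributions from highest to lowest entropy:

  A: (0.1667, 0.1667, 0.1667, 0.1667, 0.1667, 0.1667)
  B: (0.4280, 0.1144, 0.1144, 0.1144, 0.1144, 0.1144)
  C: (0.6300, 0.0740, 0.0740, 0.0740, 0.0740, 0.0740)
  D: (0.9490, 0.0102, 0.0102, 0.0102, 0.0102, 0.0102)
A > B > C > D

Key insight: Entropy is maximized by uniform distributions and minimized by concentrated distributions.

Entropies:
  H(A) = 2.5850 bits
  H(B) = 2.3131 bits
  H(C) = 1.8098 bits
  H(D) = 0.4090 bits

Ranking: A > B > C > D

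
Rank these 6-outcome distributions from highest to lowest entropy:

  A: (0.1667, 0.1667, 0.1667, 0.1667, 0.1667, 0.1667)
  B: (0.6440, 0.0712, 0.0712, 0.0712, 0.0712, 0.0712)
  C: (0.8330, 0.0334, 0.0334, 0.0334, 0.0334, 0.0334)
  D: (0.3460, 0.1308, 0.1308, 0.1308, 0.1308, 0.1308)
A > D > B > C

Key insight: Entropy is maximized by uniform distributions and minimized by concentrated distributions.

Entropies:
  H(A) = 2.5850 bits
  H(B) = 1.7659 bits
  H(C) = 1.0386 bits
  H(D) = 2.4490 bits

Ranking: A > D > B > C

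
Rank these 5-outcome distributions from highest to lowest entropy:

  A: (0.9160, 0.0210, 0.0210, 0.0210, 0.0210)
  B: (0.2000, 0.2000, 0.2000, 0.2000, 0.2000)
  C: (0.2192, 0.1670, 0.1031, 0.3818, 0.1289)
B > C > A

Key insight: Entropy is maximized by uniform distributions and minimized by concentrated distributions.

- Uniform distributions have maximum entropy log₂(5) = 2.3219 bits
- The more "peaked" or concentrated a distribution, the lower its entropy

Entropies:
  H(A) = 0.5841 bits
  H(B) = 2.3219 bits
  H(C) = 2.1605 bits

Ranking: B > C > A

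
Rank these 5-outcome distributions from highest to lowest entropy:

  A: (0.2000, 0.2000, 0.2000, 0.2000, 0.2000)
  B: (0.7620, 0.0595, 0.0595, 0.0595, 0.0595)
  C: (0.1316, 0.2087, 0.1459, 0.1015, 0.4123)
A > C > B

Key insight: Entropy is maximized by uniform distributions and minimized by concentrated distributions.

- Uniform distributions have maximum entropy log₂(5) = 2.3219 bits
- The more "peaked" or concentrated a distribution, the lower its entropy

Entropies:
  H(A) = 2.3219 bits
  H(B) = 1.2677 bits
  H(C) = 2.1239 bits

Ranking: A > C > B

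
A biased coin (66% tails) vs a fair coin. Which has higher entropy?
Fair coin

The fair coin is uniform (p=0.5), maximizing binary entropy at 1 bit. The biased coin has H(0.66) ≈ 0.925 bits — its outcome is more predictable, so its entropy is lower.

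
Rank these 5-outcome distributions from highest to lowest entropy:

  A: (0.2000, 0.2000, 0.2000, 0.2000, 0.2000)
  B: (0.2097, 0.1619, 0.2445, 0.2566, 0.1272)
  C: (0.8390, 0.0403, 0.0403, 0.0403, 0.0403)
A > B > C

Key insight: Entropy is maximized by uniform distributions and minimized by concentrated distributions.

- Uniform distributions have maximum entropy log₂(5) = 2.3219 bits
- The more "peaked" or concentrated a distribution, the lower its entropy

Entropies:
  H(A) = 2.3219 bits
  H(B) = 2.2767 bits
  H(C) = 0.9587 bits

Ranking: A > B > C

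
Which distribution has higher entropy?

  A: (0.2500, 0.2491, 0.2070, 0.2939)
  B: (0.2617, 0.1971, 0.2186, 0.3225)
A

Both distributions are close to uniform, making this a harder comparison.

H(A) = 1.9891 bits
H(B) = 1.9740 bits

The distribution closer to uniform has higher entropy.
Answer: A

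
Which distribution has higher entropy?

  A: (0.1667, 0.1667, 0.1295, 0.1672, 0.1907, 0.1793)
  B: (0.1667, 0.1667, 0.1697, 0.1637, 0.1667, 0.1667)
B

Both distributions are close to uniform, making this a harder comparison.

H(A) = 2.5754 bits
H(B) = 2.5849 bits

The distribution closer to uniform has higher entropy.
Answer: B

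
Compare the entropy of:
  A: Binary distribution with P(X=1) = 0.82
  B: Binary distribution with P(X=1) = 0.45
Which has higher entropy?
B

For binary distributions, entropy is maximized at p=0.5 and decreases as p moves toward 0 or 1.

H(A) = H(0.82) = 0.6801 bits
H(B) = H(0.45) = 0.9928 bits

Distribution B (p=0.45) is closer to uniform (p=0.5), so it has higher entropy.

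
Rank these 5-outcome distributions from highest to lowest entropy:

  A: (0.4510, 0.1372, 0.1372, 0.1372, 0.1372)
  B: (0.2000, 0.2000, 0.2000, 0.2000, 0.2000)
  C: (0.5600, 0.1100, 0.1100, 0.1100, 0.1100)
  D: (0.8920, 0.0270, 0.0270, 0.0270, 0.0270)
B > A > C > D

Key insight: Entropy is maximized by uniform distributions and minimized by concentrated distributions.

Entropies:
  H(A) = 2.0911 bits
  H(B) = 2.3219 bits
  H(C) = 1.8696 bits
  H(D) = 0.7099 bits

Ranking: B > A > C > D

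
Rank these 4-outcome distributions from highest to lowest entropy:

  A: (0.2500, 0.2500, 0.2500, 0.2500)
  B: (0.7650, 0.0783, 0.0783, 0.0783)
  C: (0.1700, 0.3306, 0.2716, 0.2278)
A > C > B

Key insight: Entropy is maximized by uniform distributions and minimized by concentrated distributions.

- Uniform distributions have maximum entropy log₂(4) = 2.0000 bits
- The more "peaked" or concentrated a distribution, the lower its entropy

Entropies:
  H(A) = 2.0000 bits
  H(B) = 1.1591 bits
  H(C) = 1.9594 bits

Ranking: A > C > B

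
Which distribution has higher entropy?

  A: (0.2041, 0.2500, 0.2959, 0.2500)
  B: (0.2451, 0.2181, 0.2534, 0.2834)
B

Both distributions are close to uniform, making this a harder comparison.

H(A) = 1.9878 bits
H(B) = 1.9937 bits

The distribution closer to uniform has higher entropy.
Answer: B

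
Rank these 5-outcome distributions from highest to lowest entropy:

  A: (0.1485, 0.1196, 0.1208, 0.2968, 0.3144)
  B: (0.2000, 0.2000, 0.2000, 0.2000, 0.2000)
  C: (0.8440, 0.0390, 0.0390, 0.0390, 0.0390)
B > A > C

Key insight: Entropy is maximized by uniform distributions and minimized by concentrated distributions.

- Uniform distributions have maximum entropy log₂(5) = 2.3219 bits
- The more "peaked" or concentrated a distribution, the lower its entropy

Entropies:
  H(A) = 2.1882 bits
  H(B) = 2.3219 bits
  H(C) = 0.9367 bits

Ranking: B > A > C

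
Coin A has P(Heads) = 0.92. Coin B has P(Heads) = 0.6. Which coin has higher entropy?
B

For binary distributions, entropy is maximized at p=0.5 and decreases as p moves toward 0 or 1.

H(A) = H(0.92) = 0.4022 bits
H(B) = H(0.6) = 0.9710 bits

Distribution B (p=0.6) is closer to uniform (p=0.5), so it has higher entropy.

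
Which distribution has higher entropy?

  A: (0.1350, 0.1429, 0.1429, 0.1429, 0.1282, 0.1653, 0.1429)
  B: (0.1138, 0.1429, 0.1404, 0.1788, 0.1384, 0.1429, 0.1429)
A

Both distributions are close to uniform, making this a harder comparison.

H(A) = 2.8035 bits
H(B) = 2.7966 bits

The distribution closer to uniform has higher entropy.
Answer: A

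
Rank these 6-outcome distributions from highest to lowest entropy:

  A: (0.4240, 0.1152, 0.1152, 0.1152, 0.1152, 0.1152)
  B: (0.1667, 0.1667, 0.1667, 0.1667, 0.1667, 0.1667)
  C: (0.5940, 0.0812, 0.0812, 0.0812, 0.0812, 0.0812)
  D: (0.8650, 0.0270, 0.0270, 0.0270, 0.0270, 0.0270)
B > A > C > D

Key insight: Entropy is maximized by uniform distributions and minimized by concentrated distributions.

Entropies:
  H(A) = 2.3207 bits
  H(B) = 2.5850 bits
  H(C) = 1.9171 bits
  H(D) = 0.8845 bits

Ranking: B > A > C > D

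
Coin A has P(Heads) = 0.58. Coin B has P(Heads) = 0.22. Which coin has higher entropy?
A

For binary distributions, entropy is maximized at p=0.5 and decreases as p moves toward 0 or 1.

H(A) = H(0.58) = 0.9815 bits
H(B) = H(0.22) = 0.7602 bits

Distribution A (p=0.58) is closer to uniform (p=0.5), so it has higher entropy.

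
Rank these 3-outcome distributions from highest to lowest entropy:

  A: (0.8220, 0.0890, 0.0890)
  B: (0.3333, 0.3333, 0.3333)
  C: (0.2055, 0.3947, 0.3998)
B > C > A

Key insight: Entropy is maximized by uniform distributions and minimized by concentrated distributions.

- Uniform distributions have maximum entropy log₂(3) = 1.5850 bits
- The more "peaked" or concentrated a distribution, the lower its entropy

Entropies:
  H(A) = 0.8537 bits
  H(B) = 1.5850 bits
  H(C) = 1.5273 bits

Ranking: B > C > A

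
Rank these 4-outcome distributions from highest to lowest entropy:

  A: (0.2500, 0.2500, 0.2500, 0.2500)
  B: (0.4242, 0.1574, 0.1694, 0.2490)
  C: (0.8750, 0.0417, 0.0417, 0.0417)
A > B > C

Key insight: Entropy is maximized by uniform distributions and minimized by concentrated distributions.

- Uniform distributions have maximum entropy log₂(4) = 2.0000 bits
- The more "peaked" or concentrated a distribution, the lower its entropy

Entropies:
  H(A) = 2.0000 bits
  H(B) = 1.8781 bits
  H(C) = 0.7417 bits

Ranking: A > B > C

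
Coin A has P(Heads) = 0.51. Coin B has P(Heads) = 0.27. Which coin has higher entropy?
A

For binary distributions, entropy is maximized at p=0.5 and decreases as p moves toward 0 or 1.

H(A) = H(0.51) = 0.9997 bits
H(B) = H(0.27) = 0.8415 bits

Distribution A (p=0.51) is closer to uniform (p=0.5), so it has higher entropy.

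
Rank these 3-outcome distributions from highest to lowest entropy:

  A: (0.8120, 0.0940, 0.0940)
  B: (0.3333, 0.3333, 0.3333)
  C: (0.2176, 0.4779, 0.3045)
B > C > A

Key insight: Entropy is maximized by uniform distributions and minimized by concentrated distributions.

- Uniform distributions have maximum entropy log₂(3) = 1.5850 bits
- The more "peaked" or concentrated a distribution, the lower its entropy

Entropies:
  H(A) = 0.8853 bits
  H(B) = 1.5850 bits
  H(C) = 1.5102 bits

Ranking: B > C > A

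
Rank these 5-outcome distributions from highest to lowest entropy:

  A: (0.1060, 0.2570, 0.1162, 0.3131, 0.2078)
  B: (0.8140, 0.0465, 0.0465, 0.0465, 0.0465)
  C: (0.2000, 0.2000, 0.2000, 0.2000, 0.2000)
C > A > B

Key insight: Entropy is maximized by uniform distributions and minimized by concentrated distributions.

- Uniform distributions have maximum entropy log₂(5) = 2.3219 bits
- The more "peaked" or concentrated a distribution, the lower its entropy

Entropies:
  H(A) = 2.2033 bits
  H(B) = 1.0650 bits
  H(C) = 2.3219 bits

Ranking: C > A > B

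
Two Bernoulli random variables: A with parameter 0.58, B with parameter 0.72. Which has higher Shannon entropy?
A

For binary distributions, entropy is maximized at p=0.5 and decreases as p moves toward 0 or 1.

H(A) = H(0.58) = 0.9815 bits
H(B) = H(0.72) = 0.8555 bits

Distribution A (p=0.58) is closer to uniform (p=0.5), so it has higher entropy.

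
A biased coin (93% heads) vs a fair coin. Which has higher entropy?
Fair coin

The fair coin is uniform (p=0.5), maximizing binary entropy at 1 bit. The biased coin has H(0.93) ≈ 0.366 bits — its outcome is more predictable, so its entropy is lower.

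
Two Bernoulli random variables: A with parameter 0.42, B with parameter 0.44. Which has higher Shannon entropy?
B

For binary distributions, entropy is maximized at p=0.5 and decreases as p moves toward 0 or 1.

H(A) = H(0.42) = 0.9815 bits
H(B) = H(0.44) = 0.9896 bits

Distribution B (p=0.44) is closer to uniform (p=0.5), so it has higher entropy.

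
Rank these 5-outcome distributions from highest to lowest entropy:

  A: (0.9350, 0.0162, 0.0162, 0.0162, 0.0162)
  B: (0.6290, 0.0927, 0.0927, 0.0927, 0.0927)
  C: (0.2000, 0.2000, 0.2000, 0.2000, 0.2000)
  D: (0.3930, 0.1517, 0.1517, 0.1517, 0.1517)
C > D > B > A

Key insight: Entropy is maximized by uniform distributions and minimized by concentrated distributions.

Entropies:
  H(A) = 0.4770 bits
  H(B) = 1.6934 bits
  H(C) = 2.3219 bits
  H(D) = 2.1807 bits

Ranking: C > D > B > A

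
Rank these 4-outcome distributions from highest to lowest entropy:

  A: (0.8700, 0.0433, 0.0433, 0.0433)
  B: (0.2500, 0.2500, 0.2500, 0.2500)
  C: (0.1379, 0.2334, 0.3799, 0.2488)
B > C > A

Key insight: Entropy is maximized by uniform distributions and minimized by concentrated distributions.

- Uniform distributions have maximum entropy log₂(4) = 2.0000 bits
- The more "peaked" or concentrated a distribution, the lower its entropy

Entropies:
  H(A) = 0.7635 bits
  H(B) = 2.0000 bits
  H(C) = 1.9139 bits

Ranking: B > C > A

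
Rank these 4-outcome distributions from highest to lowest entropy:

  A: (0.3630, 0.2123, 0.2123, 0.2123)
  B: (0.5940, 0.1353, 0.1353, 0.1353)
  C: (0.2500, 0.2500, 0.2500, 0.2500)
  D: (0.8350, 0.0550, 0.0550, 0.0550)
C > A > B > D

Key insight: Entropy is maximized by uniform distributions and minimized by concentrated distributions.

Entropies:
  H(A) = 1.9548 bits
  H(B) = 1.6178 bits
  H(C) = 2.0000 bits
  H(D) = 0.9077 bits

Ranking: C > A > B > D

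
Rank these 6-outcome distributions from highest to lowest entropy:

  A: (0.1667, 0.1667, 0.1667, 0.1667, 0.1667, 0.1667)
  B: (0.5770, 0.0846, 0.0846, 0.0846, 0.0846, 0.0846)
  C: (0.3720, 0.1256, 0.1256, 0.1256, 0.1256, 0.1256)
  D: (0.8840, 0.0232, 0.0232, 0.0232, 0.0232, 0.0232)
A > C > B > D

Key insight: Entropy is maximized by uniform distributions and minimized by concentrated distributions.

Entropies:
  H(A) = 2.5850 bits
  H(B) = 1.9650 bits
  H(C) = 2.4104 bits
  H(D) = 0.7871 bits

Ranking: A > C > B > D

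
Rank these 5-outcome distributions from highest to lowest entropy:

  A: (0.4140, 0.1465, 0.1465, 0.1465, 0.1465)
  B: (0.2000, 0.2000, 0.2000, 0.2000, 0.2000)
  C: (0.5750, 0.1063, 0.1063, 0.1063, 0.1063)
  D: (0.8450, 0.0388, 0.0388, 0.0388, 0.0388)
B > A > C > D

Key insight: Entropy is maximized by uniform distributions and minimized by concentrated distributions.

Entropies:
  H(A) = 2.1506 bits
  H(B) = 2.3219 bits
  H(C) = 1.8337 bits
  H(D) = 0.9322 bits

Ranking: B > A > C > D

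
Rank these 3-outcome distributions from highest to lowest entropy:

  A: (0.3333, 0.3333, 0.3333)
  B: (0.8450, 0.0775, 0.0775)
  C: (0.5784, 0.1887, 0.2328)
A > C > B

Key insight: Entropy is maximized by uniform distributions and minimized by concentrated distributions.

- Uniform distributions have maximum entropy log₂(3) = 1.5850 bits
- The more "peaked" or concentrated a distribution, the lower its entropy

Entropies:
  H(A) = 1.5850 bits
  H(B) = 0.7772 bits
  H(C) = 1.4004 bits

Ranking: A > C > B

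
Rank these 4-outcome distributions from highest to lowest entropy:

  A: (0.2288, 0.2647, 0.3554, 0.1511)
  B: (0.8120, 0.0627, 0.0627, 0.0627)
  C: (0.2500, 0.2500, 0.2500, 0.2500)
C > A > B

Key insight: Entropy is maximized by uniform distributions and minimized by concentrated distributions.

- Uniform distributions have maximum entropy log₂(4) = 2.0000 bits
- The more "peaked" or concentrated a distribution, the lower its entropy

Entropies:
  H(A) = 1.9368 bits
  H(B) = 0.9952 bits
  H(C) = 2.0000 bits

Ranking: C > A > B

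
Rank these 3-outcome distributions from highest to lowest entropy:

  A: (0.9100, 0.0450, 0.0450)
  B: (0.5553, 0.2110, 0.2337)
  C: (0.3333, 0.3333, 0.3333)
C > B > A

Key insight: Entropy is maximized by uniform distributions and minimized by concentrated distributions.

- Uniform distributions have maximum entropy log₂(3) = 1.5850 bits
- The more "peaked" or concentrated a distribution, the lower its entropy

Entropies:
  H(A) = 0.5265 bits
  H(B) = 1.4351 bits
  H(C) = 1.5850 bits

Ranking: C > B > A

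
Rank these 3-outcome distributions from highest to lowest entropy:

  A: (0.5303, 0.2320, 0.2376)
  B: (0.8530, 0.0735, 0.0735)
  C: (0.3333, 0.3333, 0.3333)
C > A > B

Key insight: Entropy is maximized by uniform distributions and minimized by concentrated distributions.

- Uniform distributions have maximum entropy log₂(3) = 1.5850 bits
- The more "peaked" or concentrated a distribution, the lower its entropy

Entropies:
  H(A) = 1.4670 bits
  H(B) = 0.7493 bits
  H(C) = 1.5850 bits

Ranking: C > A > B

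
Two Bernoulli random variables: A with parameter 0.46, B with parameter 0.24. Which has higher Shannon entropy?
A

For binary distributions, entropy is maximized at p=0.5 and decreases as p moves toward 0 or 1.

H(A) = H(0.46) = 0.9954 bits
H(B) = H(0.24) = 0.7950 bits

Distribution A (p=0.46) is closer to uniform (p=0.5), so it has higher entropy.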